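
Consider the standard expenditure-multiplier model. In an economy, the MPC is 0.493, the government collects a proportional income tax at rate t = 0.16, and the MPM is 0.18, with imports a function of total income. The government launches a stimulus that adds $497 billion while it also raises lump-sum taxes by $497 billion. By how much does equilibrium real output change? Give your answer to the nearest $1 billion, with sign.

+$329 billion

Expenditure multiplier = 1/(1 − c(1−t) + m) = 1/(1 − 0.493×0.84 + 0.18) = 1/0.76588 ≈ 1.306.
ΔG contributes k·ΔG = (+$497 billion) / 0.76588 ≈ +$648.9 billion.
ΔT of +$497 billion changes first-round spending by −c·ΔT = −$245.021 billion, contributing k·(−c·ΔT) = (−$245.021 billion) / 0.76588 ≈ −$319.9 billion.
Net ΔY = k(ΔG − c·ΔT) = (+$251.979 billion) / 0.76588 ≈ +$329 billion.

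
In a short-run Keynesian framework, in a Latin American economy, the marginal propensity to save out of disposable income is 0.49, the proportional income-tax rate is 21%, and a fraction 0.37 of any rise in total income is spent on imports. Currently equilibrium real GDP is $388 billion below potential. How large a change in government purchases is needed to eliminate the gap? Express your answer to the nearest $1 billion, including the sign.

MPC = 1 − MPS = 1 − 0.49 = 0.51.
Spending multiplier = 1/(1 − c(1−t) + m) = 1/(1 − 0.51×0.79 + 0.37) = 1/0.9671 ≈ 1.034.
Need ΔY = +$388 billion, so ΔG = ΔY/k = (+$388 billion) × 0.9671 ≈ +$375 billion.
The government should increase government purchases by $375 billion.

+$375 billion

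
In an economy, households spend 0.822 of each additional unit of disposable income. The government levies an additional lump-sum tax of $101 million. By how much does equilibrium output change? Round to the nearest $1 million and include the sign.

−$466 million

A lump-sum tax change of +$101 million shifts disposable income by −$101 million; first-round consumption changes by −c × ΔT = −0.822 × (+$101 million) = −$83.022 million.
Expenditure multiplier = 1/(1 − MPC) = 1/(1 − 0.822) = 1/0.178 ≈ 5.618.
The tax multiplier is −c × k ≈ −4.618, so ΔY = k × (−c·ΔT) = (−$83.022 million) / 0.178 ≈ −$466 million.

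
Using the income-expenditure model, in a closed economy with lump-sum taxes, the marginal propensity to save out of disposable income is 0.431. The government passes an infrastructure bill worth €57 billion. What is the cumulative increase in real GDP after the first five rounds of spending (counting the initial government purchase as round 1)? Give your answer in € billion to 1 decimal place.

MPC = 1 − MPS = 1 − 0.431 = 0.569.
Round 1 adds ΔG = €57 billion; each later round is MPC = 0.569 times the previous.
After 5 rounds: 57 + 32.433 + 18.454377 + 10.500540513 + 5.974807551897 = ΔG·(1 − c^5)/(1 − c) = 57 × (1 − 0.059643254333849)/0.431 ≈ €124.4 billion.

€124.4 billion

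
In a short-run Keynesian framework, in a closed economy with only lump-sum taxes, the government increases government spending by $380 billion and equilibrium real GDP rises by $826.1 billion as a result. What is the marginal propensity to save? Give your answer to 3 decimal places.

0.460

Implied spending multiplier k = ΔY/ΔG = 826.1/380 ≈ 2.1739.
Since k = 1/(1 − MPC), MPC = 1 − 1/k = 1 − ΔG/ΔY = 1 − 380/826.1 ≈ 0.540.
MPS = 1 − MPC = 0.460.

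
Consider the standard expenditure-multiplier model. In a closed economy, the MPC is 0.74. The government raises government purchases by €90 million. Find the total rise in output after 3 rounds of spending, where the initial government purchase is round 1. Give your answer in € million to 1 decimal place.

€205.9 million

Round 1 adds ΔG = €90 million; each later round is MPC = 0.74 times the previous.
After 3 rounds: 90 + 66.6 + 49.284 = ΔG·(1 − c^3)/(1 − c) = 90 × (1 − 0.405224)/0.26 ≈ €205.9 million.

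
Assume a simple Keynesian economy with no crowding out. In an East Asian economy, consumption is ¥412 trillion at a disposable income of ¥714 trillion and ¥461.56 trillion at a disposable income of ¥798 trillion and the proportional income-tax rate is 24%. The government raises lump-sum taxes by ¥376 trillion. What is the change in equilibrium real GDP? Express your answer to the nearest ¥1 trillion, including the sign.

−¥402 trillion

MPC = ΔC/ΔYd = (461.56 − 412)/(798 − 714) = 49.56/84 = 0.59.
A lump-sum tax change of +¥376 trillion shifts disposable income by −¥376 trillion; first-round consumption changes by −c × ΔT = −0.59 × (+¥376 trillion) = −¥221.84 trillion.
Expenditure multiplier = 1/(1 − c(1−t)) = 1/(1 − 0.59×0.76) = 1/0.5516 ≈ 1.813.
The tax multiplier is −c × k ≈ −1.07, so ΔY = k × (−c·ΔT) = (−¥221.84 trillion) / 0.5516 ≈ −¥402 trillion.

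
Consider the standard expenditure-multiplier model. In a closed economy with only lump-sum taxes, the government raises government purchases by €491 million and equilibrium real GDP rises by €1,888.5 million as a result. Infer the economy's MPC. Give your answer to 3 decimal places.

Implied spending multiplier k = ΔY/ΔG = 1,888.5/491 ≈ 3.8462.
Since k = 1/(1 − MPC), MPC = 1 − 1/k = 1 − ΔG/ΔY = 1 − 491/1,888.5 ≈ 0.740.

0.740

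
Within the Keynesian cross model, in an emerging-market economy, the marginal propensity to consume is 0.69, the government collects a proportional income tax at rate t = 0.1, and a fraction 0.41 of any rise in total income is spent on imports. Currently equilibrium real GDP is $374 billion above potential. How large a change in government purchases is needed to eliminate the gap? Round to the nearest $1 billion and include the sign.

Spending multiplier = 1/(1 − c(1−t) + m) = 1/(1 − 0.69×0.9 + 0.41) = 1/0.789 ≈ 1.267.
Need ΔY = −$374 billion, so ΔG = ΔY/k = (−$374 billion) × 0.789 ≈ −$295 billion.
The government should cut government purchases by $295 billion.

−$295 billion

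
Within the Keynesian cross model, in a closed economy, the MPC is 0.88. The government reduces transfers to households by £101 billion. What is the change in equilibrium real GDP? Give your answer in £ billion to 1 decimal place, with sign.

−£740.7 billion

The transfer change shifts disposable income by −£101 billion, so first-round consumption changes by c·ΔTR = 0.88 × (−£101 billion) = −£88.88 billion.
Expenditure multiplier = 1/(1 − MPC) = 1/(1 − 0.88) = 1/0.12 ≈ 8.333.
The transfer multiplier is c × k ≈ 7.333, so ΔY = k × (c·ΔTR) = (−£88.88 billion) / 0.12 ≈ −£740.7 billion.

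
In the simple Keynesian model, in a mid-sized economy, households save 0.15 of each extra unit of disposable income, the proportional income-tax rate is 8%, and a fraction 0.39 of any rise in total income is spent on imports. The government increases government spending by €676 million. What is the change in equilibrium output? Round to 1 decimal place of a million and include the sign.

+€1,111.8 million

MPC = 1 − MPS = 1 − 0.15 = 0.85.
Government-spending multiplier = 1/(1 − c(1−t) + m) = 1/(1 − 0.85×0.92 + 0.39) = 1/0.608 ≈ 1.645.
ΔY = k × ΔG = (+€676 million) / 0.608 ≈ +€1,111.8 million.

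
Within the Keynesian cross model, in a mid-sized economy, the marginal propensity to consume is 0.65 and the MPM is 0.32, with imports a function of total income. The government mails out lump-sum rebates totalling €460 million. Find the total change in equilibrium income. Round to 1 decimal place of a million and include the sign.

+€446.3 million

A lump-sum tax change of −€460 million shifts disposable income by +€460 million; first-round consumption changes by −c × ΔT = −0.65 × (−€460 million) = +€299 million.
Expenditure multiplier = 1/(1 − c + m) = 1/(1 − 0.65 + 0.32) = 1/0.67 ≈ 1.493.
The tax multiplier is −c × k ≈ −0.97, so ΔY = k × (−c·ΔT) = (+€299 million) / 0.67 ≈ +€446.3 million.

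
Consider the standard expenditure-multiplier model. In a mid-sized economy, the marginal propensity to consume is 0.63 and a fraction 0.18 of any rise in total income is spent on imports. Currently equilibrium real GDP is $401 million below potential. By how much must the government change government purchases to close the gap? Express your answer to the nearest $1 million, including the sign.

+$221 million

Spending multiplier = 1/(1 − c + m) = 1/(1 − 0.63 + 0.18) = 1/0.55 ≈ 1.818.
Need ΔY = +$401 million, so ΔG = ΔY/k = (+$401 million) × 0.55 ≈ +$221 million.
The government should increase government purchases by $221 million.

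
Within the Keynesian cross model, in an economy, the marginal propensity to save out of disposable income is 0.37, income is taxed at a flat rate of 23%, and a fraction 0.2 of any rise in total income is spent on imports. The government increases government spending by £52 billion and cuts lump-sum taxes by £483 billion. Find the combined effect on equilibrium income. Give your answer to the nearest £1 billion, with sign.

MPC = 1 − MPS = 1 − 0.37 = 0.63.
Expenditure multiplier = 1/(1 − c(1−t) + m) = 1/(1 − 0.63×0.77 + 0.2) = 1/0.7149 ≈ 1.399.
ΔG contributes k·ΔG = (+£52 billion) / 0.7149 ≈ +£72.7 billion.
ΔT of −£483 billion changes first-round spending by −c·ΔT = +£304.29 billion, contributing k·(−c·ΔT) = (+£304.29 billion) / 0.7149 ≈ +£425.6 billion.
Net ΔY = k(ΔG − c·ΔT) = (+£356.29 billion) / 0.7149 ≈ +£498 billion.

+£498 billion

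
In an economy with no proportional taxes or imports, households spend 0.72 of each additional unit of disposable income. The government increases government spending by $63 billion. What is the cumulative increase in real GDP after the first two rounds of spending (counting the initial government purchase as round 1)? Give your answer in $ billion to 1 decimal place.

Round 1 adds ΔG = $63 billion; each later round is MPC = 0.72 times the previous.
After 2 rounds: 63 + 45.36 = ΔG·(1 − c^2)/(1 − c) = 63 × (1 − 0.5184)/0.28 ≈ $108.4 billion.

$108.4 billion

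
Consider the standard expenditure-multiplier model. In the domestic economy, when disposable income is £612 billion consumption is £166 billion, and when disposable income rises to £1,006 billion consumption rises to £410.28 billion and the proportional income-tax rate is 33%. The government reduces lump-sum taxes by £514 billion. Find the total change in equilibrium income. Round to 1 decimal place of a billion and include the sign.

+£545.1 billion

MPC = ΔC/ΔYd = (410.28 − 166)/(1,006 − 612) = 244.28/394 = 0.62.
A lump-sum tax change of −£514 billion shifts disposable income by +£514 billion; first-round consumption changes by −c × ΔT = −0.62 × (−£514 billion) = +£318.68 billion.
Expenditure multiplier = 1/(1 − c(1−t)) = 1/(1 − 0.62×0.67) = 1/0.5846 ≈ 1.711.
The tax multiplier is −c × k ≈ −1.061, so ΔY = k × (−c·ΔT) = (+£318.68 billion) / 0.5846 ≈ +£545.1 billion.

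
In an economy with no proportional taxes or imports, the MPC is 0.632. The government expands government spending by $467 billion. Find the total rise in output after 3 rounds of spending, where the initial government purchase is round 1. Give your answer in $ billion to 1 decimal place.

Round 1 adds ΔG = $467 billion; each later round is MPC = 0.632 times the previous.
After 3 rounds: 467 + 295.144 + 186.531008 = ΔG·(1 − c^3)/(1 − c) = 467 × (1 − 0.252435968)/0.368 ≈ $948.7 billion.

$948.7 billion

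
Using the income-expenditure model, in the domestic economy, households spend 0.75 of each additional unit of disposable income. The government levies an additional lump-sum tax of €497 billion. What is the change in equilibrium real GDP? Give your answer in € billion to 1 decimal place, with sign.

−€1,491.0 billion

A lump-sum tax change of +€497 billion shifts disposable income by −€497 billion; first-round consumption changes by −c × ΔT = −0.75 × (+€497 billion) = −€372.75 billion.
Expenditure multiplier = 1/(1 − MPC) = 1/(1 − 0.75) = 1/0.25 = 4.
The tax multiplier is −c × k = −3, so ΔY = k × (−c·ΔT) = (−€372.75 billion) / 0.25 = −€1,491 billion.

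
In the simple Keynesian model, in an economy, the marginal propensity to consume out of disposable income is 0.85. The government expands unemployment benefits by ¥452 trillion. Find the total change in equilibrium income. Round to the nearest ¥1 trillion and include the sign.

+¥2,561 trillion

The transfer change shifts disposable income by +¥452 trillion, so first-round consumption changes by c·ΔTR = 0.85 × (+¥452 trillion) = +¥384.2 trillion.
Expenditure multiplier = 1/(1 − MPC) = 1/(1 − 0.85) = 1/0.15 ≈ 6.667.
The transfer multiplier is c × k ≈ 5.667, so ΔY = k × (c·ΔTR) = (+¥384.2 trillion) / 0.15 ≈ +¥2,561 trillion.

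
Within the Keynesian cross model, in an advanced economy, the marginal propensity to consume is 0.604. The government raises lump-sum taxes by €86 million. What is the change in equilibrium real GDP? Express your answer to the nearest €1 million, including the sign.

−€131 million

A lump-sum tax change of +€86 million shifts disposable income by −€86 million; first-round consumption changes by −c × ΔT = −0.604 × (+€86 million) = −€51.944 million.
Expenditure multiplier = 1/(1 − MPC) = 1/(1 − 0.604) = 1/0.396 ≈ 2.525.
The tax multiplier is −c × k ≈ −1.525, so ΔY = k × (−c·ΔT) = (−€51.944 million) / 0.396 ≈ −€131 million.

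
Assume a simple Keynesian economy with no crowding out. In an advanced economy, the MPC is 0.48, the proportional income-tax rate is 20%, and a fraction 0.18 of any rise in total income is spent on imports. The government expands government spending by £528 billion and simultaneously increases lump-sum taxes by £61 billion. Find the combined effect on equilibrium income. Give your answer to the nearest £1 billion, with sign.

+£627 billion

Expenditure multiplier = 1/(1 − c(1−t) + m) = 1/(1 − 0.48×0.8 + 0.18) = 1/0.796 ≈ 1.256.
ΔG contributes k·ΔG = (+£528 billion) / 0.796 ≈ +£663.3 billion.
ΔT of +£61 billion changes first-round spending by −c·ΔT = −£29.28 billion, contributing k·(−c·ΔT) = (−£29.28 billion) / 0.796 ≈ −£36.8 billion.
Net ΔY = k(ΔG − c·ΔT) = (+£498.72 billion) / 0.796 ≈ +£627 billion.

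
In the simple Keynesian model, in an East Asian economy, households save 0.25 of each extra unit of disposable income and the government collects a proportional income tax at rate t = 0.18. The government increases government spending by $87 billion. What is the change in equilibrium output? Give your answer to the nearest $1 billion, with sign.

MPC = 1 − MPS = 1 − 0.25 = 0.75.
Government-spending multiplier = 1/(1 − c(1−t)) = 1/(1 − 0.75×0.82) = 1/0.385 ≈ 2.597.
ΔY = k × ΔG = (+$87 billion) / 0.385 ≈ +$226 billion.

+$226 billion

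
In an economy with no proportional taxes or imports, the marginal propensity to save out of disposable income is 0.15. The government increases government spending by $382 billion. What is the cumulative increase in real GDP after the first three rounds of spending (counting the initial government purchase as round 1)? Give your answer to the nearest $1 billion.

$983 billion

MPC = 1 − MPS = 1 − 0.15 = 0.85.
Round 1 adds ΔG = $382 billion; each later round is MPC = 0.85 times the previous.
After 3 rounds: 382 + 324.7 + 275.995 = ΔG·(1 − c^3)/(1 − c) = 382 × (1 − 0.614125)/0.15 ≈ $983 billion.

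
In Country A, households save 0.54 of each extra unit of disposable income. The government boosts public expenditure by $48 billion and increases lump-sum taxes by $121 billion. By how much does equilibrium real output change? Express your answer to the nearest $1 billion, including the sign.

MPC = 1 − MPS = 1 − 0.54 = 0.46.
Expenditure multiplier = 1/(1 − MPC) = 1/(1 − 0.46) = 1/0.54 ≈ 1.852.
ΔG contributes k·ΔG = (+$48 billion) / 0.54 ≈ +$88.9 billion.
ΔT of +$121 billion changes first-round spending by −c·ΔT = −$55.66 billion, contributing k·(−c·ΔT) = (−$55.66 billion) / 0.54 ≈ −$103.1 billion.
Net ΔY = k(ΔG − c·ΔT) = (−$7.66 billion) / 0.54 ≈ −$14 billion.

−$14 billion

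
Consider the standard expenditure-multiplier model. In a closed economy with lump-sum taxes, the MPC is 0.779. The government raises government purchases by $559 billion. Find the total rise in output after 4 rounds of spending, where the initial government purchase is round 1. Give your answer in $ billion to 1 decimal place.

$1,597.9 billion

Round 1 adds ΔG = $559 billion; each later round is MPC = 0.779 times the previous.
After 4 rounds: 559 + 435.461 + 339.224119 + 264.255588701 = ΔG·(1 − c^4)/(1 − c) = 559 × (1 − 0.368255999281)/0.221 ≈ $1,597.9 billion.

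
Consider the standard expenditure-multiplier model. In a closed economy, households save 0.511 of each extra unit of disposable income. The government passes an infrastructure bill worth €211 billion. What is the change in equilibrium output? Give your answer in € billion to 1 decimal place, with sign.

+€412.9 billion

MPC = 1 − MPS = 1 − 0.511 = 0.489.
Expenditure multiplier = 1/(1 − MPC) = 1/(1 − 0.489) = 1/0.511 ≈ 1.957.
ΔY = k × ΔG = (+€211 billion) / 0.511 ≈ +€412.9 billion.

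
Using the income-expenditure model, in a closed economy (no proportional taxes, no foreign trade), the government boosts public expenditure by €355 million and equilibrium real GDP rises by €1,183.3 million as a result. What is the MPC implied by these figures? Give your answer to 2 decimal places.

Implied spending multiplier k = ΔY/ΔG = 1,183.3/355 ≈ 3.3332.
Since k = 1/(1 − MPC), MPC = 1 − 1/k = 1 − ΔG/ΔY = 1 − 355/1,183.3 ≈ 0.70.

0.70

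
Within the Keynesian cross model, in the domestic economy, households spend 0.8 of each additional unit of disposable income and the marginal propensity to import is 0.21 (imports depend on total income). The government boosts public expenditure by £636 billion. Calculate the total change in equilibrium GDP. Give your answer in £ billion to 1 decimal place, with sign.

+£1,551.2 billion

Spending multiplier = 1/(1 − c + m) = 1/(1 − 0.8 + 0.21) = 1/0.41 ≈ 2.439.
ΔY = k × ΔG = (+£636 billion) / 0.41 ≈ +£1,551.2 billion.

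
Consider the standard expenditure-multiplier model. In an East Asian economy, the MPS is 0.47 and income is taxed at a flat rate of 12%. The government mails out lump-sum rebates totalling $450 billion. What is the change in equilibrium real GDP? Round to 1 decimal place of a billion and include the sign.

MPC = 1 − MPS = 1 − 0.47 = 0.53.
A lump-sum tax change of −$450 billion shifts disposable income by +$450 billion; first-round consumption changes by −c × ΔT = −0.53 × (−$450 billion) = +$238.5 billion.
Expenditure multiplier = 1/(1 − c(1−t)) = 1/(1 − 0.53×0.88) = 1/0.5336 ≈ 1.874.
The tax multiplier is −c × k ≈ −0.993, so ΔY = k × (−c·ΔT) = (+$238.5 billion) / 0.5336 ≈ +$447 billion.

+$447.0 billion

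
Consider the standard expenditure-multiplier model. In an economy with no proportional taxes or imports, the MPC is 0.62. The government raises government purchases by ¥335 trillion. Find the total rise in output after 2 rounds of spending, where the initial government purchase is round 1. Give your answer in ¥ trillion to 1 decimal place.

Round 1 adds ΔG = ¥335 trillion; each later round is MPC = 0.62 times the previous.
After 2 rounds: 335 + 207.7 = ΔG·(1 − c^2)/(1 − c) = 335 × (1 − 0.3844)/0.38 = ¥542.7 trillion.

¥542.7 trillion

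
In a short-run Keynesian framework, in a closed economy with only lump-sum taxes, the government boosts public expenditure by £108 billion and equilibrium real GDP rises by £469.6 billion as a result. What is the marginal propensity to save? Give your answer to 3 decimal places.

Implied spending multiplier k = ΔY/ΔG = 469.6/108 ≈ 4.3481.
Since k = 1/(1 − MPC), MPC = 1 − 1/k = 1 − ΔG/ΔY = 1 − 108/469.6 ≈ 0.770.
MPS = 1 − MPC = 0.230.

0.230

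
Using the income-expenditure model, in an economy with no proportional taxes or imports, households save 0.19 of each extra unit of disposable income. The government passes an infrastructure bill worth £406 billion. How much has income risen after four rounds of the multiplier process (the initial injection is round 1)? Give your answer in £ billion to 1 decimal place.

£1,217.0 billion

MPC = 1 − MPS = 1 − 0.19 = 0.81.
Round 1 adds ΔG = £406 billion; each later round is MPC = 0.81 times the previous.
After 4 rounds: 406 + 328.86 + 266.3766 + 215.765046 = ΔG·(1 − c^4)/(1 − c) = 406 × (1 − 0.43046721)/0.19 ≈ £1,217 billion.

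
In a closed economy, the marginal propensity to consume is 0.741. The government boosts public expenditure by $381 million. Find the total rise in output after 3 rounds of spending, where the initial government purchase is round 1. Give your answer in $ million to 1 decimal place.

$872.5 million

Round 1 adds ΔG = $381 million; each later round is MPC = 0.741 times the previous.
After 3 rounds: 381 + 282.321 + 209.199861 = ΔG·(1 − c^3)/(1 − c) = 381 × (1 − 0.406869021)/0.259 ≈ $872.5 million.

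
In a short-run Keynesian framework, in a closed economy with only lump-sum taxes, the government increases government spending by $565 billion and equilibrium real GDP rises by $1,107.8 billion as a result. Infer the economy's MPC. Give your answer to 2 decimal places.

Implied spending multiplier k = ΔY/ΔG = 1,107.8/565 ≈ 1.9607.
Since k = 1/(1 − MPC), MPC = 1 − 1/k = 1 − ΔG/ΔY = 1 − 565/1,107.8 ≈ 0.49.

0.49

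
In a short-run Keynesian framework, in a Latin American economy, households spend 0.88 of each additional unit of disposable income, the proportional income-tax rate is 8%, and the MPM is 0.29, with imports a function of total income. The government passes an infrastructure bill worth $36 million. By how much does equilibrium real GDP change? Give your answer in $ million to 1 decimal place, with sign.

Spending multiplier = 1/(1 − c(1−t) + m) = 1/(1 − 0.88×0.92 + 0.29) = 1/0.4804 ≈ 2.082.
ΔY = k × ΔG = (+$36 million) / 0.4804 ≈ +$74.9 million.

+$74.9 million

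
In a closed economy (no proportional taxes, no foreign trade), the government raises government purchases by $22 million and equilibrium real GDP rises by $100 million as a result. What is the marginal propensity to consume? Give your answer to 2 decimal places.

Implied spending multiplier k = ΔY/ΔG = 100/22 ≈ 4.5455.
Since k = 1/(1 − MPC), MPC = 1 − 1/k = 1 − ΔG/ΔY = 1 − 22/100 = 0.78.

0.78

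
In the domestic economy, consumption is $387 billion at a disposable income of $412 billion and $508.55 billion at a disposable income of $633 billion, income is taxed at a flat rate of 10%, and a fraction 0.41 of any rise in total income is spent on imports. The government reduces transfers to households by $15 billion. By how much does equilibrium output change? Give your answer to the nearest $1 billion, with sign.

MPC = ΔC/ΔYd = (508.55 − 387)/(633 − 412) = 121.55/221 = 0.55.
The transfer change shifts disposable income by −$15 billion, so first-round consumption changes by c·ΔTR = 0.55 × (−$15 billion) = −$8.25 billion.
Expenditure multiplier = 1/(1 − c(1−t) + m) = 1/(1 − 0.55×0.9 + 0.41) = 1/0.915 ≈ 1.093.
The transfer multiplier is c × k ≈ 0.601, so ΔY = k × (c·ΔTR) = (−$8.25 billion) / 0.915 ≈ −$9 billion.

−$9 billion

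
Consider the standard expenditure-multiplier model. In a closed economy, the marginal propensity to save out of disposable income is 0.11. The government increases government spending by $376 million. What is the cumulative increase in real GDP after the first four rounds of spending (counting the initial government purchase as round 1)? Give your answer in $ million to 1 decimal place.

MPC = 1 − MPS = 1 − 0.11 = 0.89.
Round 1 adds ΔG = $376 million; each later round is MPC = 0.89 times the previous.
After 4 rounds: 376 + 334.64 + 297.8296 + 265.068344 = ΔG·(1 − c^4)/(1 − c) = 376 × (1 − 0.62742241)/0.11 ≈ $1,273.5 million.

$1,273.5 million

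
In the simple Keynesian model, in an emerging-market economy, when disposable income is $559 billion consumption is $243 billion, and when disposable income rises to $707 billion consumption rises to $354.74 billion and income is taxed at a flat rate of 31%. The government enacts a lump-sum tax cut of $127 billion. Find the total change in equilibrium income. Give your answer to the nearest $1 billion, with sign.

+$200 billion

MPC = ΔC/ΔYd = (354.74 − 243)/(707 − 559) = 111.74/148 = 0.755.
A lump-sum tax change of −$127 billion shifts disposable income by +$127 billion; first-round consumption changes by −c × ΔT = −0.755 × (−$127 billion) = +$95.885 billion.
Expenditure multiplier = 1/(1 − c(1−t)) = 1/(1 − 0.755×0.69) = 1/0.47905 ≈ 2.087.
The tax multiplier is −c × k ≈ −1.576, so ΔY = k × (−c·ΔT) = (+$95.885 billion) / 0.47905 ≈ +$200 billion.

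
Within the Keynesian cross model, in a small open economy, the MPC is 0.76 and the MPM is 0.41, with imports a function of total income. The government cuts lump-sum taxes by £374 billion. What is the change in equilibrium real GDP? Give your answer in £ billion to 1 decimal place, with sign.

A lump-sum tax change of −£374 billion shifts disposable income by +£374 billion; first-round consumption changes by −c × ΔT = −0.76 × (−£374 billion) = +£284.24 billion.
Expenditure multiplier = 1/(1 − c + m) = 1/(1 − 0.76 + 0.41) = 1/0.65 ≈ 1.538.
The tax multiplier is −c × k ≈ −1.169, so ΔY = k × (−c·ΔT) = (+£284.24 billion) / 0.65 ≈ +£437.3 billion.

+£437.3 billion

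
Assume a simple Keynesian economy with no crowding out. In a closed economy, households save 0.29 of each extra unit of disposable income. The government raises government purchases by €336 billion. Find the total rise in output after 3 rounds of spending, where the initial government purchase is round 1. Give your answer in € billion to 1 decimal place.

MPC = 1 − MPS = 1 − 0.29 = 0.71.
Round 1 adds ΔG = €336 billion; each later round is MPC = 0.71 times the previous.
After 3 rounds: 336 + 238.56 + 169.3776 = ΔG·(1 − c^3)/(1 − c) = 336 × (1 − 0.357911)/0.29 ≈ €743.9 billion.

€743.9 billion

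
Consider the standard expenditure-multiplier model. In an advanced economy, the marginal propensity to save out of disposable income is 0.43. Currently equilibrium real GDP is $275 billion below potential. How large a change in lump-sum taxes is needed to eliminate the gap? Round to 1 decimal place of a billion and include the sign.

MPC = 1 − MPS = 1 − 0.43 = 0.57.
Spending multiplier = 1/(1 − MPC) = 1/(1 − 0.57) = 1/0.43 ≈ 2.326.
Tax multiplier = −c·k = −0.57/0.43 ≈ −1.326. Need ΔY = +$275 billion, so ΔT = ΔY/(−c·k) = −(+$275 billion) × 0.43 / 0.57 ≈ −$207.5 billion.
The government should cut lump-sum taxes by $207.5 billion.

−$207.5 billion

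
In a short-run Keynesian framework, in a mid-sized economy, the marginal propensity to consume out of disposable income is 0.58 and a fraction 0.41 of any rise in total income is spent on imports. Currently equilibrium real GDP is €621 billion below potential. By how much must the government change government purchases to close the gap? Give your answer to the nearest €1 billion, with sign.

+€515 billion

Spending multiplier = 1/(1 − c + m) = 1/(1 − 0.58 + 0.41) = 1/0.83 ≈ 1.205.
Need ΔY = +€621 billion, so ΔG = ΔY/k = (+€621 billion) × 0.83 ≈ +€515 billion.
The government should increase government purchases by €515 billion.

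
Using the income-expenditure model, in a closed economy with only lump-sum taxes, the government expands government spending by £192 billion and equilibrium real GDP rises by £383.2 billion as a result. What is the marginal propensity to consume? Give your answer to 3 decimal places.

0.499

Implied spending multiplier k = ΔY/ΔG = 383.2/192 ≈ 1.9958.
Since k = 1/(1 − MPC), MPC = 1 − 1/k = 1 − ΔG/ΔY = 1 − 192/383.2 ≈ 0.499.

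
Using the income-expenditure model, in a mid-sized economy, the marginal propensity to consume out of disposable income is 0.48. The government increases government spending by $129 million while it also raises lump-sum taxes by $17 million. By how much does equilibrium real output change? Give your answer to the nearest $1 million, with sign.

Expenditure multiplier = 1/(1 − MPC) = 1/(1 − 0.48) = 1/0.52 ≈ 1.923.
ΔG contributes k·ΔG = (+$129 million) / 0.52 ≈ +$248.1 million.
ΔT of +$17 million changes first-round spending by −c·ΔT = −$8.16 million, contributing k·(−c·ΔT) = (−$8.16 million) / 0.52 ≈ −$15.7 million.
Net ΔY = k(ΔG − c·ΔT) = (+$120.84 million) / 0.52 ≈ +$232 million.

+$232 million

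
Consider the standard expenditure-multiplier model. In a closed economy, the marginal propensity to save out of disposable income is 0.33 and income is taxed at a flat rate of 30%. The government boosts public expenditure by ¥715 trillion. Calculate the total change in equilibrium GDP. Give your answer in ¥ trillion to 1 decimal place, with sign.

+¥1,346.5 trillion

MPC = 1 − MPS = 1 − 0.33 = 0.67.
Expenditure multiplier = 1/(1 − c(1−t)) = 1/(1 − 0.67×0.7) = 1/0.531 ≈ 1.883.
ΔY = k × ΔG = (+¥715 trillion) / 0.531 ≈ +¥1,346.5 trillion.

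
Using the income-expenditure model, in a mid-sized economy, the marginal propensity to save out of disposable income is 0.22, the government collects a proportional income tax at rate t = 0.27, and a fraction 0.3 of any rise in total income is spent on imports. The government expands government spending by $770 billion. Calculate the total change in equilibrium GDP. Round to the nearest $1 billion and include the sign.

MPC = 1 − MPS = 1 − 0.22 = 0.78.
Expenditure multiplier = 1/(1 − c(1−t) + m) = 1/(1 − 0.78×0.73 + 0.3) = 1/0.7306 ≈ 1.369.
ΔY = k × ΔG = (+$770 billion) / 0.7306 ≈ +$1,054 billion.

+$1,054 billion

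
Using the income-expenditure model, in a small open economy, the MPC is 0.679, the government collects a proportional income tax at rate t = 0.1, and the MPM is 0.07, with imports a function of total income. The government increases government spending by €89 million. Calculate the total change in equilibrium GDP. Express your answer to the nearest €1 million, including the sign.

Expenditure multiplier = 1/(1 − c(1−t) + m) = 1/(1 − 0.679×0.9 + 0.07) = 1/0.4589 ≈ 2.179.
ΔY = k × ΔG = (+€89 million) / 0.4589 ≈ +€194 million.

+€194 million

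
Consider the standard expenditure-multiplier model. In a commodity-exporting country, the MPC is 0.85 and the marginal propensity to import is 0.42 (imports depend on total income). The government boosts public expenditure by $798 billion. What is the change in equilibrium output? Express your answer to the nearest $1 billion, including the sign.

Spending multiplier = 1/(1 − c + m) = 1/(1 − 0.85 + 0.42) = 1/0.57 ≈ 1.754.
ΔY = k × ΔG = (+$798 billion) / 0.57 = +$1,400 billion.

+$1,400 billion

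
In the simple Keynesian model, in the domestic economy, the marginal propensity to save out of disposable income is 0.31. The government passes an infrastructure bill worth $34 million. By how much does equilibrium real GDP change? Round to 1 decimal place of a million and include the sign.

+$109.7 million

MPC = 1 − MPS = 1 − 0.31 = 0.69.
Spending multiplier = 1/(1 − MPC) = 1/(1 − 0.69) = 1/0.31 ≈ 3.226.
ΔY = k × ΔG = (+$34 million) / 0.31 ≈ +$109.7 million.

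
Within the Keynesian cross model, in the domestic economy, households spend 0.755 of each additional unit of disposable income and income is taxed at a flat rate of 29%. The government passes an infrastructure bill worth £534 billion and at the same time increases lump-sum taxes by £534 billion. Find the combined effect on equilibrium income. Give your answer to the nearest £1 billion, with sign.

+£282 billion

Expenditure multiplier = 1/(1 − c(1−t)) = 1/(1 − 0.755×0.71) = 1/0.46395 ≈ 2.155.
ΔG contributes k·ΔG = (+£534 billion) / 0.46395 ≈ +£1,151 billion.
ΔT of +£534 billion changes first-round spending by −c·ΔT = −£403.17 billion, contributing k·(−c·ΔT) = (−£403.17 billion) / 0.46395 ≈ −£869 billion.
Net ΔY = k(ΔG − c·ΔT) = (+£130.83 billion) / 0.46395 ≈ +£282 billion.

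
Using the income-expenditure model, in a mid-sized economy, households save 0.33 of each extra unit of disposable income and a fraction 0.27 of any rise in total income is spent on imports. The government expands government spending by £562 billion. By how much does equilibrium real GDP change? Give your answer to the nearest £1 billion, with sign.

+£937 billion

MPC = 1 − MPS = 1 − 0.33 = 0.67.
Spending multiplier = 1/(1 − c + m) = 1/(1 − 0.67 + 0.27) = 1/0.6 ≈ 1.667.
ΔY = k × ΔG = (+£562 billion) / 0.6 ≈ +£937 billion.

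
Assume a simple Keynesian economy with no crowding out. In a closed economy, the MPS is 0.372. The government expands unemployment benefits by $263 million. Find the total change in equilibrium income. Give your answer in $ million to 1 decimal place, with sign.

+$444.0 million

MPC = 1 − MPS = 1 − 0.372 = 0.628.
The transfer change shifts disposable income by +$263 million, so first-round consumption changes by c·ΔTR = 0.628 × (+$263 million) = +$165.164 million.
Expenditure multiplier = 1/(1 − MPC) = 1/(1 − 0.628) = 1/0.372 ≈ 2.688.
The transfer multiplier is c × k ≈ 1.688, so ΔY = k × (c·ΔTR) = (+$165.164 million) / 0.372 ≈ +$444 million.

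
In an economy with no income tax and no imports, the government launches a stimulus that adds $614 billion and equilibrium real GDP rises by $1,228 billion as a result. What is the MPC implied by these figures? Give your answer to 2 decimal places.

Implied spending multiplier k = ΔY/ΔG = 1,228/614 = 2.
Since k = 1/(1 − MPC), MPC = 1 − 1/k = 1 − ΔG/ΔY = 1 − 614/1,228 = 0.50.

0.50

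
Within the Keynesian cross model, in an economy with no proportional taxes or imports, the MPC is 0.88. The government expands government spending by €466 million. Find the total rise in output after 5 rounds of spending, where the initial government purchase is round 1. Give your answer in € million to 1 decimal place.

€1,834.0 million

Round 1 adds ΔG = €466 million; each later round is MPC = 0.88 times the previous.
After 5 rounds: 466 + 410.08 + 360.8704 + 317.565952 + 279.45803776 = ΔG·(1 − c^5)/(1 − c) = 466 × (1 − 0.5277319168)/0.12 ≈ €1,834 million.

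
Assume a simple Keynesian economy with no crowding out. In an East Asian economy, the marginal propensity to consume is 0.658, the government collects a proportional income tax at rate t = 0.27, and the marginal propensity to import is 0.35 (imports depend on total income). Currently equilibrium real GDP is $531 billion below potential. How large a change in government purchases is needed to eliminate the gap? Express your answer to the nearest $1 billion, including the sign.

+$462 billion

Spending multiplier = 1/(1 − c(1−t) + m) = 1/(1 − 0.658×0.73 + 0.35) = 1/0.86966 ≈ 1.15.
Need ΔY = +$531 billion, so ΔG = ΔY/k = (+$531 billion) × 0.86966 ≈ +$462 billion.
The government should increase government purchases by $462 billion.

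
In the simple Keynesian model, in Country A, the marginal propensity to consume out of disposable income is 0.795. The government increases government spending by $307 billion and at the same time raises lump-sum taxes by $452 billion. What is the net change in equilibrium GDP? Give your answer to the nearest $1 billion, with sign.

−$255 billion

Expenditure multiplier = 1/(1 − MPC) = 1/(1 − 0.795) = 1/0.205 ≈ 4.878.
ΔG contributes k·ΔG = (+$307 billion) / 0.205 ≈ +$1,497.6 billion.
ΔT of +$452 billion changes first-round spending by −c·ΔT = −$359.34 billion, contributing k·(−c·ΔT) = (−$359.34 billion) / 0.205 ≈ −$1,752.9 billion.
Net ΔY = k(ΔG − c·ΔT) = (−$52.34 billion) / 0.205 ≈ −$255 billion.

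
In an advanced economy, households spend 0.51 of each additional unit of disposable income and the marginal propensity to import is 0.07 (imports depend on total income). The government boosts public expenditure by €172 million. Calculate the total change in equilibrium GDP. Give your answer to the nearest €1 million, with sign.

+€307 million

Spending multiplier = 1/(1 − c + m) = 1/(1 − 0.51 + 0.07) = 1/0.56 ≈ 1.786.
ΔY = k × ΔG = (+€172 million) / 0.56 ≈ +€307 million.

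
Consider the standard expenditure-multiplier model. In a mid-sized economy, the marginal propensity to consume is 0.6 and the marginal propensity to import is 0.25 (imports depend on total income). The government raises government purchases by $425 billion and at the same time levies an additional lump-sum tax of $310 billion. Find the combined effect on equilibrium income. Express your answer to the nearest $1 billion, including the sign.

+$368 billion

Expenditure multiplier = 1/(1 − c + m) = 1/(1 − 0.6 + 0.25) = 1/0.65 ≈ 1.538.
ΔG contributes k·ΔG = (+$425 billion) / 0.65 ≈ +$653.8 billion.
ΔT of +$310 billion changes first-round spending by −c·ΔT = −$186 billion, contributing k·(−c·ΔT) = (−$186 billion) / 0.65 ≈ −$286.2 billion.
Net ΔY = k(ΔG − c·ΔT) = (+$239 billion) / 0.65 ≈ +$368 billion.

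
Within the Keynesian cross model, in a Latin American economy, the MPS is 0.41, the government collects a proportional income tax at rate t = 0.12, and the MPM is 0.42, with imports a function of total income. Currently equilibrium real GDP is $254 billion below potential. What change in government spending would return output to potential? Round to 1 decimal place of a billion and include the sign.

+$228.8 billion

MPC = 1 − MPS = 1 − 0.41 = 0.59.
Spending multiplier = 1/(1 − c(1−t) + m) = 1/(1 − 0.59×0.88 + 0.42) = 1/0.9008 ≈ 1.11.
Need ΔY = +$254 billion, so ΔG = ΔY/k = (+$254 billion) × 0.9008 ≈ +$228.8 billion.
The government should increase government spending by $228.8 billion.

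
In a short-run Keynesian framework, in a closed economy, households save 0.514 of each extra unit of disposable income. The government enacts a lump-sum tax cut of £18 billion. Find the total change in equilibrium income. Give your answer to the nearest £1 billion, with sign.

MPC = 1 − MPS = 1 − 0.514 = 0.486.
A lump-sum tax change of −£18 billion shifts disposable income by +£18 billion; first-round consumption changes by −c × ΔT = −0.486 × (−£18 billion) = +£8.748 billion.
Expenditure multiplier = 1/(1 − MPC) = 1/(1 − 0.486) = 1/0.514 ≈ 1.946.
The tax multiplier is −c × k ≈ −0.946, so ΔY = k × (−c·ΔT) = (+£8.748 billion) / 0.514 ≈ +£17 billion.

+£17 billion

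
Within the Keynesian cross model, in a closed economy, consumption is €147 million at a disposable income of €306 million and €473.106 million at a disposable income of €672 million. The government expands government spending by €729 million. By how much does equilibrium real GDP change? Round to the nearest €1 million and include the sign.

+€6,688 million

MPC = ΔC/ΔYd = (473.106 − 147)/(672 − 306) = 326.106/366 = 0.891.
Spending multiplier = 1/(1 − MPC) = 1/(1 − 0.891) = 1/0.109 ≈ 9.174.
ΔY = k × ΔG = (+€729 million) / 0.109 ≈ +€6,688 million.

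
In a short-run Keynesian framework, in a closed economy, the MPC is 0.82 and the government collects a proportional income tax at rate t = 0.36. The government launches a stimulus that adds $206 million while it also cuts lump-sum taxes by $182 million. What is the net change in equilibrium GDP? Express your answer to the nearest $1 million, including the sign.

Expenditure multiplier = 1/(1 − c(1−t)) = 1/(1 − 0.82×0.64) = 1/0.4752 ≈ 2.104.
ΔG contributes k·ΔG = (+$206 million) / 0.4752 ≈ +$433.5 million.
ΔT of −$182 million changes first-round spending by −c·ΔT = +$149.24 million, contributing k·(−c·ΔT) = (+$149.24 million) / 0.4752 ≈ +$314.1 million.
Net ΔY = k(ΔG − c·ΔT) = (+$355.24 million) / 0.4752 ≈ +$748 million.

+$748 million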